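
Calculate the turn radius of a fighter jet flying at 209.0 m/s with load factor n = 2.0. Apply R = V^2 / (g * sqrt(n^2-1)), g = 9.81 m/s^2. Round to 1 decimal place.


Step 1: V^2 = 209.0^2 = 43681.0
Step 2: n^2 - 1 = 2.0^2 - 1 = 3.0
Step 3: sqrt(3.0) = 1.732051
Step 4: R = 43681.0 / (9.81 * 1.732051) = 2570.8 m

2570.8


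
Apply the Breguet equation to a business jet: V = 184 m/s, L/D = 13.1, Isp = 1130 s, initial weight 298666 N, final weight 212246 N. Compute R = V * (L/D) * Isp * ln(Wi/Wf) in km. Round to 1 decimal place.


Step 1: Coefficient = V * (L/D) * Isp = 184 * 13.1 * 1130 = 2723752.0 m
Step 2: Wi/Wf = 298666 / 212246 = 1.407169
Step 3: ln(1.407169) = 0.34158
Step 4: R = 2723752.0 * 0.34158 = 930379.0 m = 930.4 km

930.4


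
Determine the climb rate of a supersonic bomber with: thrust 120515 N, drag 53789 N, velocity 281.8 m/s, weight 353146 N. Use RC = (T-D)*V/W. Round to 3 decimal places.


Step 1: Excess thrust = T - D = 120515 - 53789 = 66726 N
Step 2: Excess power = 66726 * 281.8 = 18803386.8 W
Step 3: RC = 18803386.8 / 353146 = 53.245 m/s

53.245


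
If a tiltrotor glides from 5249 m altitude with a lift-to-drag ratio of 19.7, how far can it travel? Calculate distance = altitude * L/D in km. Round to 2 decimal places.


Step 1: Glide distance = altitude * L/D = 5249 * 19.7 = 103405.3 m
Step 2: Convert to km: 103405.3 / 1000 = 103.41 km

103.41


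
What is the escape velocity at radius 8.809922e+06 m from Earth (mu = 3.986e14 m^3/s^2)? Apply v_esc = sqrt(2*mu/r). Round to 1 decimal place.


Step 1: 2*mu/r = 2 * 3.986e14 / 8.809922e+06 = 90488882.8755
Step 2: v_esc = sqrt(90488882.8755) = 9512.6 m/s

9512.6


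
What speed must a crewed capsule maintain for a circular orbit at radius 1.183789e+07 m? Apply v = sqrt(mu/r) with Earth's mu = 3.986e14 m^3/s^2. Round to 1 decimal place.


Step 1: mu / r = 3.986e14 / 1.183789e+07 = 33671541.1277
Step 2: v = sqrt(33671541.1277) = 5802.7 m/s

5802.7


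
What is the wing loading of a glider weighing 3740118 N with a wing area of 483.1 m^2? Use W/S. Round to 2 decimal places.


Step 1: Wing loading = W / S = 3740118 / 483.1
Step 2: Wing loading = 7741.91 N/m^2

7741.91


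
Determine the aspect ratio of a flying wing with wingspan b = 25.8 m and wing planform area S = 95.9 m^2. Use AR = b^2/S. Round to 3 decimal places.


Step 1: b^2 = 25.8^2 = 665.64
Step 2: AR = 665.64 / 95.9 = 6.941

6.941


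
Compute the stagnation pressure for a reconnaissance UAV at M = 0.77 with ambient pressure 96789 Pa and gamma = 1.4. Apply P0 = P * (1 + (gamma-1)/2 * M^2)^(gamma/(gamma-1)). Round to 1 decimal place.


Step 1: (gamma-1)/2 * M^2 = 0.2 * 0.5929 = 0.11858
Step 2: 1 + 0.11858 = 1.11858
Step 3: Exponent gamma/(gamma-1) = 3.5
Step 4: P0 = 96789 * 1.11858^3.5 = 143271.8 Pa

143271.8


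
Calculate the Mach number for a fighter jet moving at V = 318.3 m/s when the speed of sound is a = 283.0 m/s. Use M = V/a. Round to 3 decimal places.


Step 1: M = V / a = 318.3 / 283.0
Step 2: M = 1.125

1.125


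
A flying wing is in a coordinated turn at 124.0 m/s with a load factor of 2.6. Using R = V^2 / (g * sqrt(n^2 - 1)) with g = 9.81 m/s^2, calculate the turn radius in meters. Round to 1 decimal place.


Step 1: V^2 = 124.0^2 = 15376.0
Step 2: n^2 - 1 = 2.6^2 - 1 = 5.76
Step 3: sqrt(5.76) = 2.4
Step 4: R = 15376.0 / (9.81 * 2.4) = 653.1 m

653.1


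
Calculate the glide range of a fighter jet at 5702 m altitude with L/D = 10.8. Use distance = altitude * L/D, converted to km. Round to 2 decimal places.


Step 1: Glide distance = altitude * L/D = 5702 * 10.8 = 61581.6 m
Step 2: Convert to km: 61581.6 / 1000 = 61.58 km

61.58


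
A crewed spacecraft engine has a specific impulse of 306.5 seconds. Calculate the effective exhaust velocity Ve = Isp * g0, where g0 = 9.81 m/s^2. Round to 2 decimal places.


Step 1: Ve = Isp * g0 = 306.5 * 9.81
Step 2: Ve = 3006.77 m/s

3006.77


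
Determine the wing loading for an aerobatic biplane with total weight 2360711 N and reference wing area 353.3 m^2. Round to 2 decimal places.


Step 1: Wing loading = W / S = 2360711 / 353.3
Step 2: Wing loading = 6681.89 N/m^2

6681.89


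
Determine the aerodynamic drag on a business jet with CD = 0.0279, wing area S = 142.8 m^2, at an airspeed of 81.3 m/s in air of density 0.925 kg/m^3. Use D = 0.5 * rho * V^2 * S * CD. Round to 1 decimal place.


Step 1: Dynamic pressure q = 0.5 * 0.925 * 81.3^2 = 3056.9816 Pa
Step 2: Drag D = q * S * CD = 3056.9816 * 142.8 * 0.0279
Step 3: D = 12179.4 N

12179.4


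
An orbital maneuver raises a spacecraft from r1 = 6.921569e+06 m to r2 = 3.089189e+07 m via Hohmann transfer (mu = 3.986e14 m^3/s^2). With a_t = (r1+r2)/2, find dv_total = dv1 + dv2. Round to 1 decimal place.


Step 1: Transfer semi-major axis a_t = (6.921569e+06 + 3.089189e+07) / 2 = 1.890673e+07 m
Step 2: v1 (circular at r1) = sqrt(mu/r1) = 7588.68 m/s
Step 3: v_t1 = sqrt(mu*(2/r1 - 1/a_t)) = 9700.19 m/s
Step 4: dv1 = |9700.19 - 7588.68| = 2111.51 m/s
Step 5: v2 (circular at r2) = 3592.08 m/s, v_t2 = 2173.4 m/s
Step 6: dv2 = |3592.08 - 2173.4| = 1418.68 m/s
Step 7: Total delta-v = 2111.51 + 1418.68 = 3530.2 m/s

3530.2


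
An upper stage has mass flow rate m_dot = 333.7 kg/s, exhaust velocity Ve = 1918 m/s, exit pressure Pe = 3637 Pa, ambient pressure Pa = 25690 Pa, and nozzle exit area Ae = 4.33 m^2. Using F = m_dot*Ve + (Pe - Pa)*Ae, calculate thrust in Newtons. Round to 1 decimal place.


Step 1: Momentum thrust = m_dot * Ve = 333.7 * 1918 = 640036.6 N
Step 2: Pressure thrust = (Pe - Pa) * Ae = (3637 - 25690) * 4.33 = -95489.49 N
Step 3: Total thrust F = 640036.6 + -95489.49 = 544547.1 N

544547.1


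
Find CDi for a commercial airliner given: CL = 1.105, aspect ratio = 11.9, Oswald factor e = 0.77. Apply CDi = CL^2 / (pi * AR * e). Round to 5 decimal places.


Step 1: CL^2 = 1.105^2 = 1.221025
Step 2: pi * AR * e = 3.14159 * 11.9 * 0.77 = 28.786413
Step 3: CDi = 1.221025 / 28.786413 = 0.04242

0.04242


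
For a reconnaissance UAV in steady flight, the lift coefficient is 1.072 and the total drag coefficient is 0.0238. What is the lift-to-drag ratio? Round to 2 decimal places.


Step 1: L/D = CL / CD = 1.072 / 0.0238
Step 2: L/D = 45.04

45.04


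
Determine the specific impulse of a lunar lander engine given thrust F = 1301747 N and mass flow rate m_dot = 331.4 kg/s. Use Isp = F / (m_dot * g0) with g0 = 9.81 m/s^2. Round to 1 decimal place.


Step 1: m_dot * g0 = 331.4 * 9.81 = 3251.03
Step 2: Isp = 1301747 / 3251.03 = 400.4 s

400.4


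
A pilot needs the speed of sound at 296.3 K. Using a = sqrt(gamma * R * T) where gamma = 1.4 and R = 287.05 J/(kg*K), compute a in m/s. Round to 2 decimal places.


Step 1: gamma * R * T = 1.4 * 287.05 * 296.3 = 119074.081
Step 2: a = sqrt(119074.081) = 345.07 m/s

345.07


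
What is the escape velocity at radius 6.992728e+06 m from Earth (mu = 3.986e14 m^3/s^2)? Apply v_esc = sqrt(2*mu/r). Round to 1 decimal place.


Step 1: 2*mu/r = 2 * 3.986e14 / 6.992728e+06 = 114004148.3095
Step 2: v_esc = sqrt(114004148.3095) = 10677.3 m/s

10677.3


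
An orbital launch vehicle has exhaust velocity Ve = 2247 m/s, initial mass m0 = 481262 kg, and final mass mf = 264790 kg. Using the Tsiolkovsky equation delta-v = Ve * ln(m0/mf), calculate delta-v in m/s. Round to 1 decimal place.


Step 1: Mass ratio m0/mf = 481262 / 264790 = 1.817523
Step 2: ln(1.817523) = 0.597475
Step 3: delta-v = 2247 * 0.597475 = 1342.5 m/s

1342.5


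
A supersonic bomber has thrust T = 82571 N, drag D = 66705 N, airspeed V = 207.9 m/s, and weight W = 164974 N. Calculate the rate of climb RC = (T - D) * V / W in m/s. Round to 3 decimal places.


Step 1: Excess thrust = T - D = 82571 - 66705 = 15866 N
Step 2: Excess power = 15866 * 207.9 = 3298541.4 W
Step 3: RC = 3298541.4 / 164974 = 19.994 m/s

19.994


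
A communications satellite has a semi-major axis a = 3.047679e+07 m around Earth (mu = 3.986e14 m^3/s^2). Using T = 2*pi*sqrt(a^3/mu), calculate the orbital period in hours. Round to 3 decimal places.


Step 1: a^3 / mu = 2.830790e+22 / 3.986e14 = 7.101832e+07
Step 2: sqrt(7.101832e+07) = 8427.2366 s
Step 3: T = 2*pi * 8427.2366 = 52949.89 s
Step 4: T in hours = 52949.89 / 3600 = 14.708 hours

14.708


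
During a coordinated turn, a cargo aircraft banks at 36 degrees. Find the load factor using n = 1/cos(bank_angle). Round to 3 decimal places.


Step 1: Convert 36 degrees to radians = 0.628319
Step 2: cos(36 deg) = 0.809017
Step 3: n = 1 / 0.809017 = 1.236

1.236


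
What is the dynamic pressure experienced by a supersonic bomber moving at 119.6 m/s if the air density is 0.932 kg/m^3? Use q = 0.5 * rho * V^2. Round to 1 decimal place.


Step 1: V^2 = 119.6^2 = 14304.16
Step 2: q = 0.5 * 0.932 * 14304.16
Step 3: q = 6665.7 Pa

6665.7


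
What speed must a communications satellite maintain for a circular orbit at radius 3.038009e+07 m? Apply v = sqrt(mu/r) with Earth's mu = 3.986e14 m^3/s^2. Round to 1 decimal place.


Step 1: mu / r = 3.986e14 / 3.038009e+07 = 13120435.1271
Step 2: v = sqrt(13120435.1271) = 3622.2 m/s

3622.2


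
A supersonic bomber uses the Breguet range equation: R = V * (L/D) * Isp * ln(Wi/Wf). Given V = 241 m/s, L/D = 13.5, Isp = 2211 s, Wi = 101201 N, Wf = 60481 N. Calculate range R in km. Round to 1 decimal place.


Step 1: Coefficient = V * (L/D) * Isp = 241 * 13.5 * 2211 = 7193488.5 m
Step 2: Wi/Wf = 101201 / 60481 = 1.673269
Step 3: ln(1.673269) = 0.514779
Step 4: R = 7193488.5 * 0.514779 = 3703059.5 m = 3703.1 km

3703.1


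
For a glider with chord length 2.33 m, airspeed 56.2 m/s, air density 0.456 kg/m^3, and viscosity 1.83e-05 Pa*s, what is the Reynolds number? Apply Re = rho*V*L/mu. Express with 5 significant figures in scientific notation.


Step 1: Numerator = rho * V * L = 0.456 * 56.2 * 2.33 = 59.711376
Step 2: Re = 59.711376 / 1.83e-05
Step 3: Re = 3.2629e+06

3.2629e+06


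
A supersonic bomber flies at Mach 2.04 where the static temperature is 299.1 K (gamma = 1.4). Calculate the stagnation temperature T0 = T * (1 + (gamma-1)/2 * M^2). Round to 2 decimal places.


Step 1: (gamma-1)/2 = 0.2
Step 2: M^2 = 4.1616
Step 3: 1 + 0.2 * 4.1616 = 1.83232
Step 4: T0 = 299.1 * 1.83232 = 548.05 K

548.05


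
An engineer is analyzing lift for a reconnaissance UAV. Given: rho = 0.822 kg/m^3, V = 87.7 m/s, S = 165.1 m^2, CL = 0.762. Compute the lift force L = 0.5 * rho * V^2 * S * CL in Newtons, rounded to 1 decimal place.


Step 1: Calculate dynamic pressure q = 0.5 * 0.822 * 87.7^2 = 0.5 * 0.822 * 7691.29 = 3161.1202 Pa
Step 2: Multiply by wing area and lift coefficient: L = 3161.1202 * 165.1 * 0.762
Step 3: L = 521900.9434 * 0.762 = 397688.5 N

397688.5


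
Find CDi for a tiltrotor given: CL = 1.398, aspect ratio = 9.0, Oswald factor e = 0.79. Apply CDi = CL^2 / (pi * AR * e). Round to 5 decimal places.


Step 1: CL^2 = 1.398^2 = 1.954404
Step 2: pi * AR * e = 3.14159 * 9.0 * 0.79 = 22.336724
Step 3: CDi = 1.954404 / 22.336724 = 0.08750

0.08750


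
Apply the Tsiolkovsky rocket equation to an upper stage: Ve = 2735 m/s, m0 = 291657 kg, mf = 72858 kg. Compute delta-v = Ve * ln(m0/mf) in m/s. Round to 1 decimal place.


Step 1: Mass ratio m0/mf = 291657 / 72858 = 4.003088
Step 2: ln(4.003088) = 1.387066
Step 3: delta-v = 2735 * 1.387066 = 3793.6 m/s

3793.6


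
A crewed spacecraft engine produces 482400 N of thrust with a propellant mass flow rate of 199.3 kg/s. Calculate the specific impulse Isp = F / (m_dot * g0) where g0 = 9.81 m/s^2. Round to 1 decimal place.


Step 1: m_dot * g0 = 199.3 * 9.81 = 1955.13
Step 2: Isp = 482400 / 1955.13 = 246.7 s

246.7


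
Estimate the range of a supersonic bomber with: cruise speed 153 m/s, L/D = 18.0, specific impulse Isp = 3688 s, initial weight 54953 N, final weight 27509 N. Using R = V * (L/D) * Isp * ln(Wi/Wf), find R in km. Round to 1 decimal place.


Step 1: Coefficient = V * (L/D) * Isp = 153 * 18.0 * 3688 = 10156752.0 m
Step 2: Wi/Wf = 54953 / 27509 = 1.997637
Step 3: ln(1.997637) = 0.691965
Step 4: R = 10156752.0 * 0.691965 = 7028117.4 m = 7028.1 km

7028.1


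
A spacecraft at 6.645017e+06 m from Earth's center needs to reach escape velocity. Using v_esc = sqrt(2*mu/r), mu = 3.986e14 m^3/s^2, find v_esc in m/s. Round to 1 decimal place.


Step 1: 2*mu/r = 2 * 3.986e14 / 6.645017e+06 = 119969595.2621
Step 2: v_esc = sqrt(119969595.2621) = 10953.1 m/s

10953.1


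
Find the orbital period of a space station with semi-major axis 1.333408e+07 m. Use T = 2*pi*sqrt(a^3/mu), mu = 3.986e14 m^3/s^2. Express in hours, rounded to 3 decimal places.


Step 1: a^3 / mu = 2.370769e+21 / 3.986e14 = 5.947739e+06
Step 2: sqrt(5.947739e+06) = 2438.7986 s
Step 3: T = 2*pi * 2438.7986 = 15323.42 s
Step 4: T in hours = 15323.42 / 3600 = 4.257 hours

4.257


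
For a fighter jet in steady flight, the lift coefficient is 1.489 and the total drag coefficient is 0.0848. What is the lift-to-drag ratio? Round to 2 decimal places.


Step 1: L/D = CL / CD = 1.489 / 0.0848
Step 2: L/D = 17.56

17.56


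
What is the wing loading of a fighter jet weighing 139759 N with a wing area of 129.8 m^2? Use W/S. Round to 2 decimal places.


Step 1: Wing loading = W / S = 139759 / 129.8
Step 2: Wing loading = 1076.73 N/m^2

1076.73


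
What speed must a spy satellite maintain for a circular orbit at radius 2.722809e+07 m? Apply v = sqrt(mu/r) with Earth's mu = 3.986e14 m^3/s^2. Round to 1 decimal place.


Step 1: mu / r = 3.986e14 / 2.722809e+07 = 14639293.4649
Step 2: v = sqrt(14639293.4649) = 3826.1 m/s

3826.1


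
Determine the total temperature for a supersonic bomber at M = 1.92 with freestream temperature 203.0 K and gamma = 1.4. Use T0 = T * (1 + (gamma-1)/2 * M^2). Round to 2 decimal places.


Step 1: (gamma-1)/2 = 0.2
Step 2: M^2 = 3.6864
Step 3: 1 + 0.2 * 3.6864 = 1.73728
Step 4: T0 = 203.0 * 1.73728 = 352.67 K

352.67


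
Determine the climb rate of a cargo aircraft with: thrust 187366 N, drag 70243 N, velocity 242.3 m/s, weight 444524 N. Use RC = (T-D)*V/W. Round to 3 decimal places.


Step 1: Excess thrust = T - D = 187366 - 70243 = 117123 N
Step 2: Excess power = 117123 * 242.3 = 28378902.9 W
Step 3: RC = 28378902.9 / 444524 = 63.841 m/s

63.841


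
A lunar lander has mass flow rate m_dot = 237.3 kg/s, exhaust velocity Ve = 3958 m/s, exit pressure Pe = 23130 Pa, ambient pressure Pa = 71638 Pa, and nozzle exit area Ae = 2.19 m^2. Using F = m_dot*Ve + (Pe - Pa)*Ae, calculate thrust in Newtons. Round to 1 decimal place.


Step 1: Momentum thrust = m_dot * Ve = 237.3 * 3958 = 939233.4 N
Step 2: Pressure thrust = (Pe - Pa) * Ae = (23130 - 71638) * 2.19 = -106232.52 N
Step 3: Total thrust F = 939233.4 + -106232.52 = 833000.9 N

833000.9


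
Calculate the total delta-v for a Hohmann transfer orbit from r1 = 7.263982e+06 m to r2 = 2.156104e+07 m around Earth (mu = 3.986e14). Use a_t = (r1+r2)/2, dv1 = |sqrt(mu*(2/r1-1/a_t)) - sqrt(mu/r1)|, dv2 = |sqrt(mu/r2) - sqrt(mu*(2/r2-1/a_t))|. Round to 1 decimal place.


Step 1: Transfer semi-major axis a_t = (7.263982e+06 + 2.156104e+07) / 2 = 1.441251e+07 m
Step 2: v1 (circular at r1) = sqrt(mu/r1) = 7407.66 m/s
Step 3: v_t1 = sqrt(mu*(2/r1 - 1/a_t)) = 9060.38 m/s
Step 4: dv1 = |9060.38 - 7407.66| = 1652.71 m/s
Step 5: v2 (circular at r2) = 4299.66 m/s, v_t2 = 3052.47 m/s
Step 6: dv2 = |4299.66 - 3052.47| = 1247.19 m/s
Step 7: Total delta-v = 1652.71 + 1247.19 = 2899.9 m/s

2899.9


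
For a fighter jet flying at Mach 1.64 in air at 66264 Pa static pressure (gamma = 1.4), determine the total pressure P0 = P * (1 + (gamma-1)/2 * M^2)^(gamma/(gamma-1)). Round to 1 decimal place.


Step 1: (gamma-1)/2 * M^2 = 0.2 * 2.6896 = 0.53792
Step 2: 1 + 0.53792 = 1.53792
Step 3: Exponent gamma/(gamma-1) = 3.5
Step 4: P0 = 66264 * 1.53792^3.5 = 298913.7 Pa

298913.7


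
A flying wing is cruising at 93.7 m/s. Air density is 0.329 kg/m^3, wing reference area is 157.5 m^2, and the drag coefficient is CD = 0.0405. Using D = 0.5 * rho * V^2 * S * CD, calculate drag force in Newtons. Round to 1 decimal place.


Step 1: Dynamic pressure q = 0.5 * 0.329 * 93.7^2 = 1444.259 Pa
Step 2: Drag D = q * S * CD = 1444.259 * 157.5 * 0.0405
Step 3: D = 9212.6 N

9212.6


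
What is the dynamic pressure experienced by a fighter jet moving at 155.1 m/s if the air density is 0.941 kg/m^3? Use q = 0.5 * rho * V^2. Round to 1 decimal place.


Step 1: V^2 = 155.1^2 = 24056.01
Step 2: q = 0.5 * 0.941 * 24056.01
Step 3: q = 11318.4 Pa

11318.4


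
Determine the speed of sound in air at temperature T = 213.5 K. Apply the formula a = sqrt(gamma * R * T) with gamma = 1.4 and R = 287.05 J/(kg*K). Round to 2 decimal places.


Step 1: gamma * R * T = 1.4 * 287.05 * 213.5 = 85799.245
Step 2: a = sqrt(85799.245) = 292.92 m/s

292.92


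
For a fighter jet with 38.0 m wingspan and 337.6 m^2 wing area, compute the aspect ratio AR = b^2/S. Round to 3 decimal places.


Step 1: b^2 = 38.0^2 = 1444.0
Step 2: AR = 1444.0 / 337.6 = 4.277

4.277


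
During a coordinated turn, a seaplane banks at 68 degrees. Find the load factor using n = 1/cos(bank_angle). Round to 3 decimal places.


Step 1: Convert 68 degrees to radians = 1.186824
Step 2: cos(68 deg) = 0.374607
Step 3: n = 1 / 0.374607 = 2.669

2.669


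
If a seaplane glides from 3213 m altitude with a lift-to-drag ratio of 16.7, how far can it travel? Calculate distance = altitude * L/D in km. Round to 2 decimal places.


Step 1: Glide distance = altitude * L/D = 3213 * 16.7 = 53657.1 m
Step 2: Convert to km: 53657.1 / 1000 = 53.66 km

53.66


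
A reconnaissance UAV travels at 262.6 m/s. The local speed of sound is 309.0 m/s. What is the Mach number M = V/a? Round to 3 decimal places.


Step 1: M = V / a = 262.6 / 309.0
Step 2: M = 0.850

0.850


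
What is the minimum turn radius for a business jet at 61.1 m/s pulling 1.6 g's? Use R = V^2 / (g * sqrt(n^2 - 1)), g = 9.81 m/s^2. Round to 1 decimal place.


Step 1: V^2 = 61.1^2 = 3733.21
Step 2: n^2 - 1 = 1.6^2 - 1 = 1.56
Step 3: sqrt(1.56) = 1.249
Step 4: R = 3733.21 / (9.81 * 1.249) = 304.7 m

304.7


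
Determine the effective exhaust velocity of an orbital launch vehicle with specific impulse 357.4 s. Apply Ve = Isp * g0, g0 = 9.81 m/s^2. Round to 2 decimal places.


Step 1: Ve = Isp * g0 = 357.4 * 9.81
Step 2: Ve = 3506.09 m/s

3506.09


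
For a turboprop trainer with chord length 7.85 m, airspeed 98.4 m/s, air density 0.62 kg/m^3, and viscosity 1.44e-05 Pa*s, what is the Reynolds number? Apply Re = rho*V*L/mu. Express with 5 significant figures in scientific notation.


Step 1: Numerator = rho * V * L = 0.62 * 98.4 * 7.85 = 478.9128
Step 2: Re = 478.9128 / 1.44e-05
Step 3: Re = 3.3258e+07

3.3258e+07


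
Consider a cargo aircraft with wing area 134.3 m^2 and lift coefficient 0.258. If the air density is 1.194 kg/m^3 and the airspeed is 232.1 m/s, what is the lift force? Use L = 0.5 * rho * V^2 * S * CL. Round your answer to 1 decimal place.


Step 1: Calculate dynamic pressure q = 0.5 * 1.194 * 232.1^2 = 0.5 * 1.194 * 53870.41 = 32160.6348 Pa
Step 2: Multiply by wing area and lift coefficient: L = 32160.6348 * 134.3 * 0.258
Step 3: L = 4319173.2496 * 0.258 = 1114346.7 N

1114346.7


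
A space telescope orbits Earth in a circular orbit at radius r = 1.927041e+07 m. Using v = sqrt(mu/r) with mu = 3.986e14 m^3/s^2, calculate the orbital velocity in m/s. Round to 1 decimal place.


Step 1: mu / r = 3.986e14 / 1.927041e+07 = 20684562.4976
Step 2: v = sqrt(20684562.4976) = 4548.0 m/s

4548.0


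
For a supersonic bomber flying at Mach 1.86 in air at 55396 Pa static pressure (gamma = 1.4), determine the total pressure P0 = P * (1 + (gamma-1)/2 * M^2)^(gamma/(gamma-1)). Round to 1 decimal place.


Step 1: (gamma-1)/2 * M^2 = 0.2 * 3.4596 = 0.69192
Step 2: 1 + 0.69192 = 1.69192
Step 3: Exponent gamma/(gamma-1) = 3.5
Step 4: P0 = 55396 * 1.69192^3.5 = 348985.8 Pa

348985.8


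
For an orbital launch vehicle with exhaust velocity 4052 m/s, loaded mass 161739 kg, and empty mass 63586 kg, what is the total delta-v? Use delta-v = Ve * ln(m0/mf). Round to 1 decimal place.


Step 1: Mass ratio m0/mf = 161739 / 63586 = 2.543626
Step 2: ln(2.543626) = 0.933591
Step 3: delta-v = 4052 * 0.933591 = 3782.9 m/s

3782.9


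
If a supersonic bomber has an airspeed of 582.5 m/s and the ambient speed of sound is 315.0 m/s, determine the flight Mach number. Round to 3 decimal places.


Step 1: M = V / a = 582.5 / 315.0
Step 2: M = 1.849

1.849


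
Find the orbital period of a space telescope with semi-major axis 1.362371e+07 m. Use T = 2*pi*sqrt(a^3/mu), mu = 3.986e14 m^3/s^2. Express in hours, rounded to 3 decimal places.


Step 1: a^3 / mu = 2.528635e+21 / 3.986e14 = 6.343791e+06
Step 2: sqrt(6.343791e+06) = 2518.6884 s
Step 3: T = 2*pi * 2518.6884 = 15825.39 s
Step 4: T in hours = 15825.39 / 3600 = 4.396 hours

4.396


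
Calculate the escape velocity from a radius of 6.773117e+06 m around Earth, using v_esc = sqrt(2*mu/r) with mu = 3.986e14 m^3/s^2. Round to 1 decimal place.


Step 1: 2*mu/r = 2 * 3.986e14 / 6.773117e+06 = 117700609.6307
Step 2: v_esc = sqrt(117700609.6307) = 10849.0 m/s

10849.0


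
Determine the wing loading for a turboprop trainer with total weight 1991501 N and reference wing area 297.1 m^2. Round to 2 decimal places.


Step 1: Wing loading = W / S = 1991501 / 297.1
Step 2: Wing loading = 6703.13 N/m^2

6703.13


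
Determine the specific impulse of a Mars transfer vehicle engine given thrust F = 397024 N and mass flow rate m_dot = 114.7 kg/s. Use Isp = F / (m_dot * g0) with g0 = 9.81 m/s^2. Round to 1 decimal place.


Step 1: m_dot * g0 = 114.7 * 9.81 = 1125.21
Step 2: Isp = 397024 / 1125.21 = 352.8 s

352.8


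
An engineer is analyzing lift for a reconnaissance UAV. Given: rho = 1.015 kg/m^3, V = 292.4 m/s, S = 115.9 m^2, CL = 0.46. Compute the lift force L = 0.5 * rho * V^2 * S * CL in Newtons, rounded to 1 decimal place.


Step 1: Calculate dynamic pressure q = 0.5 * 1.015 * 292.4^2 = 0.5 * 1.015 * 85497.76 = 43390.1132 Pa
Step 2: Multiply by wing area and lift coefficient: L = 43390.1132 * 115.9 * 0.46
Step 3: L = 5028914.1199 * 0.46 = 2313300.5 N

2313300.5


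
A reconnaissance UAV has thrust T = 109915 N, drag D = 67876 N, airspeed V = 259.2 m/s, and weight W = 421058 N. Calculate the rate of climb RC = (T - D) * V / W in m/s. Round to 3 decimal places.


Step 1: Excess thrust = T - D = 109915 - 67876 = 42039 N
Step 2: Excess power = 42039 * 259.2 = 10896508.8 W
Step 3: RC = 10896508.8 / 421058 = 25.879 m/s

25.879


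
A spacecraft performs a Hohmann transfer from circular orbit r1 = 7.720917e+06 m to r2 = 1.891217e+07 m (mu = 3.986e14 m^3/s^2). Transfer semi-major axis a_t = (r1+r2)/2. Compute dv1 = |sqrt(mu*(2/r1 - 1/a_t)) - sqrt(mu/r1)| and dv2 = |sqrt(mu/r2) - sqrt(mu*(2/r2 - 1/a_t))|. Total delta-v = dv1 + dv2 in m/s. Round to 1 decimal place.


Step 1: Transfer semi-major axis a_t = (7.720917e+06 + 1.891217e+07) / 2 = 1.331654e+07 m
Step 2: v1 (circular at r1) = sqrt(mu/r1) = 7185.12 m/s
Step 3: v_t1 = sqrt(mu*(2/r1 - 1/a_t)) = 8562.67 m/s
Step 4: dv1 = |8562.67 - 7185.12| = 1377.55 m/s
Step 5: v2 (circular at r2) = 4590.9 m/s, v_t2 = 3495.72 m/s
Step 6: dv2 = |4590.9 - 3495.72| = 1095.18 m/s
Step 7: Total delta-v = 1377.55 + 1095.18 = 2472.7 m/s

2472.7


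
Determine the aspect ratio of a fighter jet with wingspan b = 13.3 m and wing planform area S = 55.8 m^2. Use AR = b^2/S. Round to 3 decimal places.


Step 1: b^2 = 13.3^2 = 176.89
Step 2: AR = 176.89 / 55.8 = 3.170

3.170


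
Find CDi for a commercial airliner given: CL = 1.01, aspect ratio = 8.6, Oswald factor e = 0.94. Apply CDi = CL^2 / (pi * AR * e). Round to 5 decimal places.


Step 1: CL^2 = 1.01^2 = 1.0201
Step 2: pi * AR * e = 3.14159 * 8.6 * 0.94 = 25.396635
Step 3: CDi = 1.0201 / 25.396635 = 0.04017

0.04017


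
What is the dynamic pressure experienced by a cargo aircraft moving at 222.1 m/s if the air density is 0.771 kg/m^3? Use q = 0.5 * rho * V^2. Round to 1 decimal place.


Step 1: V^2 = 222.1^2 = 49328.41
Step 2: q = 0.5 * 0.771 * 49328.41
Step 3: q = 19016.1 Pa

19016.1


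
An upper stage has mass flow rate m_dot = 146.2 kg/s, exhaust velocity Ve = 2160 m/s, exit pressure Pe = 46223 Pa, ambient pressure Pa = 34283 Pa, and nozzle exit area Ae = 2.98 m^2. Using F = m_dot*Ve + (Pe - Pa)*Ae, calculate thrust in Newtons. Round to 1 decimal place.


Step 1: Momentum thrust = m_dot * Ve = 146.2 * 2160 = 315792.0 N
Step 2: Pressure thrust = (Pe - Pa) * Ae = (46223 - 34283) * 2.98 = 35581.20 N
Step 3: Total thrust F = 315792.0 + 35581.20 = 351373.2 N

351373.2


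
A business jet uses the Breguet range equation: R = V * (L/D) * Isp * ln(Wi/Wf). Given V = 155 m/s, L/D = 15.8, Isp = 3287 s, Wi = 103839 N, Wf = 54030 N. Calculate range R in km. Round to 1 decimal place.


Step 1: Coefficient = V * (L/D) * Isp = 155 * 15.8 * 3287 = 8049863.0 m
Step 2: Wi/Wf = 103839 / 54030 = 1.921877
Step 3: ln(1.921877) = 0.653302
Step 4: R = 8049863.0 * 0.653302 = 5258993.0 m = 5259.0 km

5259.0


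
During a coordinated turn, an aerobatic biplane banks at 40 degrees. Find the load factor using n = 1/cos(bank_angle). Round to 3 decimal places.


Step 1: Convert 40 degrees to radians = 0.698132
Step 2: cos(40 deg) = 0.766044
Step 3: n = 1 / 0.766044 = 1.305

1.305


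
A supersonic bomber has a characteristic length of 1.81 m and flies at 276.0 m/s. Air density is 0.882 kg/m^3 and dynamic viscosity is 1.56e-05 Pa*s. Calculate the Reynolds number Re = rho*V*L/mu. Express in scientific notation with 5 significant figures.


Step 1: Numerator = rho * V * L = 0.882 * 276.0 * 1.81 = 440.61192
Step 2: Re = 440.61192 / 1.56e-05
Step 3: Re = 2.8244e+07

2.8244e+07


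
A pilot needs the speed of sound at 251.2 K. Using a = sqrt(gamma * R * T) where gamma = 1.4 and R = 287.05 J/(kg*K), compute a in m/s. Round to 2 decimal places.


Step 1: gamma * R * T = 1.4 * 287.05 * 251.2 = 100949.744
Step 2: a = sqrt(100949.744) = 317.73 m/s

317.73


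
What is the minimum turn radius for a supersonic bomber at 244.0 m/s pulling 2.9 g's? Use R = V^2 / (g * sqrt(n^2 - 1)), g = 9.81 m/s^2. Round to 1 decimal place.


Step 1: V^2 = 244.0^2 = 59536.0
Step 2: n^2 - 1 = 2.9^2 - 1 = 7.41
Step 3: sqrt(7.41) = 2.722132
Step 4: R = 59536.0 / (9.81 * 2.722132) = 2229.5 m

2229.5


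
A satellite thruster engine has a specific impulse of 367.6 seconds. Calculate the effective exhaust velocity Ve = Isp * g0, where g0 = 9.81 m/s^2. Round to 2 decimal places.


Step 1: Ve = Isp * g0 = 367.6 * 9.81
Step 2: Ve = 3606.16 m/s

3606.16


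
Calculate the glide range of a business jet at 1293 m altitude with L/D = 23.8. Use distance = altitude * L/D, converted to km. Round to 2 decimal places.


Step 1: Glide distance = altitude * L/D = 1293 * 23.8 = 30773.4 m
Step 2: Convert to km: 30773.4 / 1000 = 30.77 km

30.77


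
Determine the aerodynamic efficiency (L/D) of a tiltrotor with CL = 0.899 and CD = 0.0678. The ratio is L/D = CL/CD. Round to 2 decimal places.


Step 1: L/D = CL / CD = 0.899 / 0.0678
Step 2: L/D = 13.26

13.26


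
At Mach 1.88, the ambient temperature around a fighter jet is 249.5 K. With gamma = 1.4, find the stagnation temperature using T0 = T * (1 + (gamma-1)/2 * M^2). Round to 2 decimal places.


Step 1: (gamma-1)/2 = 0.2
Step 2: M^2 = 3.5344
Step 3: 1 + 0.2 * 3.5344 = 1.70688
Step 4: T0 = 249.5 * 1.70688 = 425.87 K

425.87


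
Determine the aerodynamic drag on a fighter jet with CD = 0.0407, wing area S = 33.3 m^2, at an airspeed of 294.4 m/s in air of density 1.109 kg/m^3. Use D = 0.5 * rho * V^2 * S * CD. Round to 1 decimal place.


Step 1: Dynamic pressure q = 0.5 * 1.109 * 294.4^2 = 48059.2691 Pa
Step 2: Drag D = q * S * CD = 48059.2691 * 33.3 * 0.0407
Step 3: D = 65135.2 N

65135.2


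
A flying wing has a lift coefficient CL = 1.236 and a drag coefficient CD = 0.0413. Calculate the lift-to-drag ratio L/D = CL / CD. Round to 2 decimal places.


Step 1: L/D = CL / CD = 1.236 / 0.0413
Step 2: L/D = 29.93

29.93


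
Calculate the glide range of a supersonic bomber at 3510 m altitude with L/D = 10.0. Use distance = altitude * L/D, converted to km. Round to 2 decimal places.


Step 1: Glide distance = altitude * L/D = 3510 * 10.0 = 35100.0 m
Step 2: Convert to km: 35100.0 / 1000 = 35.10 km

35.10


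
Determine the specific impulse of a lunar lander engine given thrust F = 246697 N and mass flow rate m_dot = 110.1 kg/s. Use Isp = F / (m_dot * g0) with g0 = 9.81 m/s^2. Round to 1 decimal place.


Step 1: m_dot * g0 = 110.1 * 9.81 = 1080.08
Step 2: Isp = 246697 / 1080.08 = 228.4 s

228.4


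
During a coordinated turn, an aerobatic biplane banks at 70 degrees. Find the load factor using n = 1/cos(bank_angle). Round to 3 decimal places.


Step 1: Convert 70 degrees to radians = 1.22173
Step 2: cos(70 deg) = 0.34202
Step 3: n = 1 / 0.34202 = 2.924

2.924


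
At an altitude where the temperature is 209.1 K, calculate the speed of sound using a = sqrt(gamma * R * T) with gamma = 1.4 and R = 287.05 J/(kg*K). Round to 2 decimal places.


Step 1: gamma * R * T = 1.4 * 287.05 * 209.1 = 84031.017
Step 2: a = sqrt(84031.017) = 289.88 m/s

289.88


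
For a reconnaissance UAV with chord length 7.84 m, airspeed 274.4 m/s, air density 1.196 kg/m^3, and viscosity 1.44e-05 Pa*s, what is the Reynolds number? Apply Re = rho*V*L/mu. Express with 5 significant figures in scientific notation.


Step 1: Numerator = rho * V * L = 1.196 * 274.4 * 7.84 = 2572.950016
Step 2: Re = 2572.950016 / 1.44e-05
Step 3: Re = 1.7868e+08

1.7868e+08


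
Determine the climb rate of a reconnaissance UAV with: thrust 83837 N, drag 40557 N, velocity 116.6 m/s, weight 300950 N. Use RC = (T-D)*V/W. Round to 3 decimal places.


Step 1: Excess thrust = T - D = 83837 - 40557 = 43280 N
Step 2: Excess power = 43280 * 116.6 = 5046448.0 W
Step 3: RC = 5046448.0 / 300950 = 16.768 m/s

16.768


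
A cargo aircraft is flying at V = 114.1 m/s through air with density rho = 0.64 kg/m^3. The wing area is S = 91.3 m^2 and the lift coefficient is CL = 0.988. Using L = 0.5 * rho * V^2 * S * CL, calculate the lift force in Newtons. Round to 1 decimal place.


Step 1: Calculate dynamic pressure q = 0.5 * 0.64 * 114.1^2 = 0.5 * 0.64 * 13018.81 = 4166.0192 Pa
Step 2: Multiply by wing area and lift coefficient: L = 4166.0192 * 91.3 * 0.988
Step 3: L = 380357.553 * 0.988 = 375793.3 N

375793.3


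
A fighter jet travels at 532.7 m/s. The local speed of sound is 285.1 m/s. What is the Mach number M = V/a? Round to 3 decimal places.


Step 1: M = V / a = 532.7 / 285.1
Step 2: M = 1.868

1.868


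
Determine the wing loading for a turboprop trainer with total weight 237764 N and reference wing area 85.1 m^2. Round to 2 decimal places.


Step 1: Wing loading = W / S = 237764 / 85.1
Step 2: Wing loading = 2793.94 N/m^2

2793.94


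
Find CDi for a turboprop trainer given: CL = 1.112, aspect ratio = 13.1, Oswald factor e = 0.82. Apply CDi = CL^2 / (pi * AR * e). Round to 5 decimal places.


Step 1: CL^2 = 1.112^2 = 1.236544
Step 2: pi * AR * e = 3.14159 * 13.1 * 0.82 = 33.746988
Step 3: CDi = 1.236544 / 33.746988 = 0.03664

0.03664


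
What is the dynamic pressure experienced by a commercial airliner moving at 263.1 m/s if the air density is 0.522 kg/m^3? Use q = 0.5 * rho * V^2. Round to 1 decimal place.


Step 1: V^2 = 263.1^2 = 69221.61
Step 2: q = 0.5 * 0.522 * 69221.61
Step 3: q = 18066.8 Pa

18066.8


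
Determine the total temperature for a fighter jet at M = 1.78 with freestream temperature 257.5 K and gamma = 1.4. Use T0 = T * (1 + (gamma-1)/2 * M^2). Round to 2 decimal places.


Step 1: (gamma-1)/2 = 0.2
Step 2: M^2 = 3.1684
Step 3: 1 + 0.2 * 3.1684 = 1.63368
Step 4: T0 = 257.5 * 1.63368 = 420.67 K

420.67


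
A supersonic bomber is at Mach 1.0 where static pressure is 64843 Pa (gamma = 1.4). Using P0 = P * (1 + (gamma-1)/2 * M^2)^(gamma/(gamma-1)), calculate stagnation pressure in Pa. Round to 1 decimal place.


Step 1: (gamma-1)/2 * M^2 = 0.2 * 1.0 = 0.2
Step 2: 1 + 0.2 = 1.2
Step 3: Exponent gamma/(gamma-1) = 3.5
Step 4: P0 = 64843 * 1.2^3.5 = 122743.2 Pa

122743.2


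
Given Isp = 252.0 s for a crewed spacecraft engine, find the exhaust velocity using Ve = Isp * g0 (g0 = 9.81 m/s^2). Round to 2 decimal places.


Step 1: Ve = Isp * g0 = 252.0 * 9.81
Step 2: Ve = 2472.12 m/s

2472.12


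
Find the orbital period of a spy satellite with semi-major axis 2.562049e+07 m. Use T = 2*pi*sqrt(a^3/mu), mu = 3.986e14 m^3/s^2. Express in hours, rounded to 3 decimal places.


Step 1: a^3 / mu = 1.681753e+22 / 3.986e14 = 4.219150e+07
Step 2: sqrt(4.219150e+07) = 6495.4987 s
Step 3: T = 2*pi * 6495.4987 = 40812.42 s
Step 4: T in hours = 40812.42 / 3600 = 11.337 hours

11.337


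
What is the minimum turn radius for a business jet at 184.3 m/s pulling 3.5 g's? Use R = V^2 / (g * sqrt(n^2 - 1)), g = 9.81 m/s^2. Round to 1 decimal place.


Step 1: V^2 = 184.3^2 = 33966.49
Step 2: n^2 - 1 = 3.5^2 - 1 = 11.25
Step 3: sqrt(11.25) = 3.354102
Step 4: R = 33966.49 / (9.81 * 3.354102) = 1032.3 m

1032.3


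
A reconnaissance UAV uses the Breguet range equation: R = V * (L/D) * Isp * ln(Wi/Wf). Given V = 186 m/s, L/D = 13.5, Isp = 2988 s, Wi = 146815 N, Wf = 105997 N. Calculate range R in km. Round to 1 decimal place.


Step 1: Coefficient = V * (L/D) * Isp = 186 * 13.5 * 2988 = 7502868.0 m
Step 2: Wi/Wf = 146815 / 105997 = 1.385086
Step 3: ln(1.385086) = 0.325762
Step 4: R = 7502868.0 * 0.325762 = 2444153.0 m = 2444.2 km

2444.2


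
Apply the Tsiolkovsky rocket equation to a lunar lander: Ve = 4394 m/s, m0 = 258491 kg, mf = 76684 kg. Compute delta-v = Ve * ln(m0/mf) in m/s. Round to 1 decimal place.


Step 1: Mass ratio m0/mf = 258491 / 76684 = 3.37086
Step 2: ln(3.37086) = 1.215168
Step 3: delta-v = 4394 * 1.215168 = 5339.4 m/s

5339.4


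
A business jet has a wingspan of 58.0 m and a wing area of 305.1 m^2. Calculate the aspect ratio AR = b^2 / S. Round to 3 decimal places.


Step 1: b^2 = 58.0^2 = 3364.0
Step 2: AR = 3364.0 / 305.1 = 11.026

11.026


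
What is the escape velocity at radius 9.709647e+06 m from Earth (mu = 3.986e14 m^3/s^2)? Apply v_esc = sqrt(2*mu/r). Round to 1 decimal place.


Step 1: 2*mu/r = 2 * 3.986e14 / 9.709647e+06 = 82103911.7076
Step 2: v_esc = sqrt(82103911.7076) = 9061.1 m/s

9061.1


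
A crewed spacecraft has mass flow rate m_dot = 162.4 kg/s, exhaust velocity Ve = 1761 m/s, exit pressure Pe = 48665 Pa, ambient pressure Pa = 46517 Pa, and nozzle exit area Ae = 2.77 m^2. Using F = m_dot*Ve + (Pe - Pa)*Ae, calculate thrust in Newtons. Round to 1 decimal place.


Step 1: Momentum thrust = m_dot * Ve = 162.4 * 1761 = 285986.4 N
Step 2: Pressure thrust = (Pe - Pa) * Ae = (48665 - 46517) * 2.77 = 5949.96 N
Step 3: Total thrust F = 285986.4 + 5949.96 = 291936.4 N

291936.4


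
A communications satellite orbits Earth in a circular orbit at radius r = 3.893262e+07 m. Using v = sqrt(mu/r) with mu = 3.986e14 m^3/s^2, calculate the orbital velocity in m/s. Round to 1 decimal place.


Step 1: mu / r = 3.986e14 / 3.893262e+07 = 10238201.2821
Step 2: v = sqrt(10238201.2821) = 3199.7 m/s

3199.7


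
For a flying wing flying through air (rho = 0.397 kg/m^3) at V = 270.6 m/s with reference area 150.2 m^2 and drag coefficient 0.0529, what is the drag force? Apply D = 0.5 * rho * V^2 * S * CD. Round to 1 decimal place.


Step 1: Dynamic pressure q = 0.5 * 0.397 * 270.6^2 = 14535.0355 Pa
Step 2: Drag D = q * S * CD = 14535.0355 * 150.2 * 0.0529
Step 3: D = 115489.3 N

115489.3


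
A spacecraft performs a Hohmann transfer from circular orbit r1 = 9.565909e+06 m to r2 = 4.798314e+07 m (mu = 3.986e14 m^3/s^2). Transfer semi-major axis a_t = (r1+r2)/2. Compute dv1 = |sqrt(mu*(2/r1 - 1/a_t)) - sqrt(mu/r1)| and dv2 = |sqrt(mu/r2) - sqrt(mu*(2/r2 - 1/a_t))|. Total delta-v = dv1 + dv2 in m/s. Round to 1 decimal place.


Step 1: Transfer semi-major axis a_t = (9.565909e+06 + 4.798314e+07) / 2 = 2.877452e+07 m
Step 2: v1 (circular at r1) = sqrt(mu/r1) = 6455.14 m/s
Step 3: v_t1 = sqrt(mu*(2/r1 - 1/a_t)) = 8335.77 m/s
Step 4: dv1 = |8335.77 - 6455.14| = 1880.63 m/s
Step 5: v2 (circular at r2) = 2882.2 m/s, v_t2 = 1661.82 m/s
Step 6: dv2 = |2882.2 - 1661.82| = 1220.38 m/s
Step 7: Total delta-v = 1880.63 + 1220.38 = 3101.0 m/s

3101.0


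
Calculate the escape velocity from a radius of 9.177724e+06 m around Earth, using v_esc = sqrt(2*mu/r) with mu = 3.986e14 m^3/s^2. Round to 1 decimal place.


Step 1: 2*mu/r = 2 * 3.986e14 / 9.177724e+06 = 86862494.4485
Step 2: v_esc = sqrt(86862494.4485) = 9320.0 m/s

9320.0


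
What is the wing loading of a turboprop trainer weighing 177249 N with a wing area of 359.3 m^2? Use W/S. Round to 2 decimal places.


Step 1: Wing loading = W / S = 177249 / 359.3
Step 2: Wing loading = 493.32 N/m^2

493.32


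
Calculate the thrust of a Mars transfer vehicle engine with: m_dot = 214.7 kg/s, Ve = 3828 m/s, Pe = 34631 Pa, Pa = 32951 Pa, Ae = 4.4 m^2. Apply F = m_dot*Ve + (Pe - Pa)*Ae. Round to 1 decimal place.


Step 1: Momentum thrust = m_dot * Ve = 214.7 * 3828 = 821871.6 N
Step 2: Pressure thrust = (Pe - Pa) * Ae = (34631 - 32951) * 4.4 = 7392.0 N
Step 3: Total thrust F = 821871.6 + 7392.0 = 829263.6 N

829263.6


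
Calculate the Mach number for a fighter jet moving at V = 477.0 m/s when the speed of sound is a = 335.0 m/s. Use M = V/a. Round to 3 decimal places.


Step 1: M = V / a = 477.0 / 335.0
Step 2: M = 1.424

1.424


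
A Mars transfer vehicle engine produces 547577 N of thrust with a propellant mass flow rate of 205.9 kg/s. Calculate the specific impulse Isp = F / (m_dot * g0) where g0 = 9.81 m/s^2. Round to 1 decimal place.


Step 1: m_dot * g0 = 205.9 * 9.81 = 2019.88
Step 2: Isp = 547577 / 2019.88 = 271.1 s

271.1


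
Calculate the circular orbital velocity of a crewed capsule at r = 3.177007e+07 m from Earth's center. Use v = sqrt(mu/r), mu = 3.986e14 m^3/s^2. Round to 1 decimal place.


Step 1: mu / r = 3.986e14 / 3.177007e+07 = 12546399.8033
Step 2: v = sqrt(12546399.8033) = 3542.1 m/s

3542.1


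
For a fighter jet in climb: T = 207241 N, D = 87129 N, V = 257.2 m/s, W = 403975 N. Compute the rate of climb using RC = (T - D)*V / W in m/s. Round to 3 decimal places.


Step 1: Excess thrust = T - D = 207241 - 87129 = 120112 N
Step 2: Excess power = 120112 * 257.2 = 30892806.4 W
Step 3: RC = 30892806.4 / 403975 = 76.472 m/s

76.472


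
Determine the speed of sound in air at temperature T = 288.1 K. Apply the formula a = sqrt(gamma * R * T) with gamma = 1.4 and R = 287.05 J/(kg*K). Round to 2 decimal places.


Step 1: gamma * R * T = 1.4 * 287.05 * 288.1 = 115778.747
Step 2: a = sqrt(115778.747) = 340.26 m/s

340.26


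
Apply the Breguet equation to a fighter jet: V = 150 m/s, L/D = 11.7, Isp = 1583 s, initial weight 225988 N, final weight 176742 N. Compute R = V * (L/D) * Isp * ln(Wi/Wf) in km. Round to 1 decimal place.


Step 1: Coefficient = V * (L/D) * Isp = 150 * 11.7 * 1583 = 2778165.0 m
Step 2: Wi/Wf = 225988 / 176742 = 1.278632
Step 3: ln(1.278632) = 0.245791
Step 4: R = 2778165.0 * 0.245791 = 682847.6 m = 682.8 km

682.8


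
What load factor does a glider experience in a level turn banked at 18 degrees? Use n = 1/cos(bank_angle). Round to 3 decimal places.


Step 1: Convert 18 degrees to radians = 0.314159
Step 2: cos(18 deg) = 0.951057
Step 3: n = 1 / 0.951057 = 1.051

1.051


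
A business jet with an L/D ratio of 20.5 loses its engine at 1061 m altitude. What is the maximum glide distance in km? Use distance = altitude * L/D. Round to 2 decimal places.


Step 1: Glide distance = altitude * L/D = 1061 * 20.5 = 21750.5 m
Step 2: Convert to km: 21750.5 / 1000 = 21.75 km

21.75


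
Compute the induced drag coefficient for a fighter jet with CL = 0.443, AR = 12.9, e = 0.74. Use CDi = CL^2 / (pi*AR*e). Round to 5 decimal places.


Step 1: CL^2 = 0.443^2 = 0.196249
Step 2: pi * AR * e = 3.14159 * 12.9 * 0.74 = 29.989643
Step 3: CDi = 0.196249 / 29.989643 = 0.00654

0.00654
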